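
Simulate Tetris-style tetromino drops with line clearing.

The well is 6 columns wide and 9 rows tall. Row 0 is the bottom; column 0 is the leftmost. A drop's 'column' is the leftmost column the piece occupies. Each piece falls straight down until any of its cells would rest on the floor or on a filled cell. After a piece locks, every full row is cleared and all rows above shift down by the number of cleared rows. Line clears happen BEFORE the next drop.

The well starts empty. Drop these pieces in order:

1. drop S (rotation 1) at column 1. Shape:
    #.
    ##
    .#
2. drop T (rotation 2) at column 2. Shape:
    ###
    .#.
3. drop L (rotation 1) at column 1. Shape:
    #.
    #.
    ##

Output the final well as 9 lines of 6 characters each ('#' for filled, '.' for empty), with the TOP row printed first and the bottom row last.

Drop 1: S rot1 at col 1 lands with bottom-row=0; cleared 0 line(s) (total 0); column heights now [0 3 2 0 0 0], max=3
Drop 2: T rot2 at col 2 lands with bottom-row=1; cleared 0 line(s) (total 0); column heights now [0 3 3 3 3 0], max=3
Drop 3: L rot1 at col 1 lands with bottom-row=3; cleared 0 line(s) (total 0); column heights now [0 6 4 3 3 0], max=6

Answer: ......
......
......
.#....
.#....
.##...
.####.
.###..
..#...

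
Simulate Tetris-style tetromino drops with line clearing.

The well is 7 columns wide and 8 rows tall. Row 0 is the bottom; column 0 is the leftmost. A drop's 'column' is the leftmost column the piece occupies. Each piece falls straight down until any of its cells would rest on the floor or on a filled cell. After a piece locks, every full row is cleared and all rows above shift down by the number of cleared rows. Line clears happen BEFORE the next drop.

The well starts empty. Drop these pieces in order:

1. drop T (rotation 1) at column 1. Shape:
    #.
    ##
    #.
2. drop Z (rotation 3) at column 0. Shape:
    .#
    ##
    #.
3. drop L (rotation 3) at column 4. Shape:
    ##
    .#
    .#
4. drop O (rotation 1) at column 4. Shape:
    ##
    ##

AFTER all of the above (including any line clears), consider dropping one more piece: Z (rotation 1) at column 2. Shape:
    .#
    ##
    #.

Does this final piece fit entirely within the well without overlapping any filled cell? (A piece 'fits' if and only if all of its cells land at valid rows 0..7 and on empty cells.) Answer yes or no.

Drop 1: T rot1 at col 1 lands with bottom-row=0; cleared 0 line(s) (total 0); column heights now [0 3 2 0 0 0 0], max=3
Drop 2: Z rot3 at col 0 lands with bottom-row=2; cleared 0 line(s) (total 0); column heights now [4 5 2 0 0 0 0], max=5
Drop 3: L rot3 at col 4 lands with bottom-row=0; cleared 0 line(s) (total 0); column heights now [4 5 2 0 3 3 0], max=5
Drop 4: O rot1 at col 4 lands with bottom-row=3; cleared 0 line(s) (total 0); column heights now [4 5 2 0 5 5 0], max=5
Test piece Z rot1 at col 2 (width 2): heights before test = [4 5 2 0 5 5 0]; fits = True

Answer: yes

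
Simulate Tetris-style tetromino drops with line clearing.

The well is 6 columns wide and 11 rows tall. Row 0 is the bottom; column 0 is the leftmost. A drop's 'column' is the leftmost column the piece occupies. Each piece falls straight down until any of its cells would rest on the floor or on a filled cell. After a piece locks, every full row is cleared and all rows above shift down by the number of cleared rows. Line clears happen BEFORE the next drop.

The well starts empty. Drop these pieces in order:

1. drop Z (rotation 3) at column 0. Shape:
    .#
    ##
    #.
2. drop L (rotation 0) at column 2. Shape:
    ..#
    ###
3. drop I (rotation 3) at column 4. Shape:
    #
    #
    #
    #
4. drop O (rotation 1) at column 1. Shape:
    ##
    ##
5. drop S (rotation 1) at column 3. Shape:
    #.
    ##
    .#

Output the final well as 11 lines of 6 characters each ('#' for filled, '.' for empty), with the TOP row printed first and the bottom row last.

Drop 1: Z rot3 at col 0 lands with bottom-row=0; cleared 0 line(s) (total 0); column heights now [2 3 0 0 0 0], max=3
Drop 2: L rot0 at col 2 lands with bottom-row=0; cleared 0 line(s) (total 0); column heights now [2 3 1 1 2 0], max=3
Drop 3: I rot3 at col 4 lands with bottom-row=2; cleared 0 line(s) (total 0); column heights now [2 3 1 1 6 0], max=6
Drop 4: O rot1 at col 1 lands with bottom-row=3; cleared 0 line(s) (total 0); column heights now [2 5 5 1 6 0], max=6
Drop 5: S rot1 at col 3 lands with bottom-row=6; cleared 0 line(s) (total 0); column heights now [2 5 5 9 8 0], max=9

Answer: ......
......
...#..
...##.
....#.
....#.
.##.#.
.##.#.
.#..#.
##..#.
#.###.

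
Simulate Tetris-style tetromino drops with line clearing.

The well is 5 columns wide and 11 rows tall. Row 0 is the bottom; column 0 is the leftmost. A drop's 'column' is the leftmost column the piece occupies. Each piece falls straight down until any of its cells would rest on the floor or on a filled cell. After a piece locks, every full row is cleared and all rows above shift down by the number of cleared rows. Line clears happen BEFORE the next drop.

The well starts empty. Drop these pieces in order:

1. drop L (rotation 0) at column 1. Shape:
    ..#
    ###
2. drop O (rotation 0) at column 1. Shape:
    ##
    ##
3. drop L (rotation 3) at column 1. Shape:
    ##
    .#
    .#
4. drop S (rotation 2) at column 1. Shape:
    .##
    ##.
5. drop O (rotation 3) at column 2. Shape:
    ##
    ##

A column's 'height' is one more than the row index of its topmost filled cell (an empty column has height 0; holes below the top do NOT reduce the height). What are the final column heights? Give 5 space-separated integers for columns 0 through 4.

Answer: 0 7 10 10 0

Derivation:
Drop 1: L rot0 at col 1 lands with bottom-row=0; cleared 0 line(s) (total 0); column heights now [0 1 1 2 0], max=2
Drop 2: O rot0 at col 1 lands with bottom-row=1; cleared 0 line(s) (total 0); column heights now [0 3 3 2 0], max=3
Drop 3: L rot3 at col 1 lands with bottom-row=3; cleared 0 line(s) (total 0); column heights now [0 6 6 2 0], max=6
Drop 4: S rot2 at col 1 lands with bottom-row=6; cleared 0 line(s) (total 0); column heights now [0 7 8 8 0], max=8
Drop 5: O rot3 at col 2 lands with bottom-row=8; cleared 0 line(s) (total 0); column heights now [0 7 10 10 0], max=10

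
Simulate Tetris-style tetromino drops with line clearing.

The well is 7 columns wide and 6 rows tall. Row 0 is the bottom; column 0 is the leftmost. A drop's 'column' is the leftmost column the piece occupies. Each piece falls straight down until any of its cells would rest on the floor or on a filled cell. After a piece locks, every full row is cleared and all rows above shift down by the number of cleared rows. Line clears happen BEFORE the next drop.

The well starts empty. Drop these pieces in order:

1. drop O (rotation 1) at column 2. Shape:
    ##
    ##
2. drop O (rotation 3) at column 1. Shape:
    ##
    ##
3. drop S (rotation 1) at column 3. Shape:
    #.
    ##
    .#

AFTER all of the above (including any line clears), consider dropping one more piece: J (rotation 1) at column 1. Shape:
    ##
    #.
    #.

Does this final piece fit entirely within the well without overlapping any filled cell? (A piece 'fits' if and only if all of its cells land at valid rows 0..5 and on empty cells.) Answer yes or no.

Drop 1: O rot1 at col 2 lands with bottom-row=0; cleared 0 line(s) (total 0); column heights now [0 0 2 2 0 0 0], max=2
Drop 2: O rot3 at col 1 lands with bottom-row=2; cleared 0 line(s) (total 0); column heights now [0 4 4 2 0 0 0], max=4
Drop 3: S rot1 at col 3 lands with bottom-row=1; cleared 0 line(s) (total 0); column heights now [0 4 4 4 3 0 0], max=4
Test piece J rot1 at col 1 (width 2): heights before test = [0 4 4 4 3 0 0]; fits = False

Answer: no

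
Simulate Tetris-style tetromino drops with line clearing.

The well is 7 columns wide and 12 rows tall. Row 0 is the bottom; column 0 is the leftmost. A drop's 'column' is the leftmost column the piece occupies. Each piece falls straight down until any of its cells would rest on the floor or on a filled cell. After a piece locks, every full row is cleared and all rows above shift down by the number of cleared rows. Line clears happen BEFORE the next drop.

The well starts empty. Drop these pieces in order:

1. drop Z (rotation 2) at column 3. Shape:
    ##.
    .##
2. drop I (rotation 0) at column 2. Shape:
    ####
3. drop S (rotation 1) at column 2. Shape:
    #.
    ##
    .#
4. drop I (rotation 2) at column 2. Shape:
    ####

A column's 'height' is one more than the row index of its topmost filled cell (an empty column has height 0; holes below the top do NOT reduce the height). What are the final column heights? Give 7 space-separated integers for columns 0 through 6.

Answer: 0 0 7 7 7 7 0

Derivation:
Drop 1: Z rot2 at col 3 lands with bottom-row=0; cleared 0 line(s) (total 0); column heights now [0 0 0 2 2 1 0], max=2
Drop 2: I rot0 at col 2 lands with bottom-row=2; cleared 0 line(s) (total 0); column heights now [0 0 3 3 3 3 0], max=3
Drop 3: S rot1 at col 2 lands with bottom-row=3; cleared 0 line(s) (total 0); column heights now [0 0 6 5 3 3 0], max=6
Drop 4: I rot2 at col 2 lands with bottom-row=6; cleared 0 line(s) (total 0); column heights now [0 0 7 7 7 7 0], max=7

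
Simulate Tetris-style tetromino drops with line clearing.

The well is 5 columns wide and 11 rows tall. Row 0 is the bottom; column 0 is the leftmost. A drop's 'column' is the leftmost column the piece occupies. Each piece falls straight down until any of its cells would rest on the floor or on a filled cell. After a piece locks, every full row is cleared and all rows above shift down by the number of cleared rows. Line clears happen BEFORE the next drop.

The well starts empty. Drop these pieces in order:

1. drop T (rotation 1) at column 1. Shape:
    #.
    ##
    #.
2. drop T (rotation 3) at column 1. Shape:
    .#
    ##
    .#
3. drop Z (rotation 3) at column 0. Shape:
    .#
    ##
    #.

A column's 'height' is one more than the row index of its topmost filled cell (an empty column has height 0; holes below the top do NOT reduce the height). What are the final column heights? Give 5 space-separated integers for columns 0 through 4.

Drop 1: T rot1 at col 1 lands with bottom-row=0; cleared 0 line(s) (total 0); column heights now [0 3 2 0 0], max=3
Drop 2: T rot3 at col 1 lands with bottom-row=2; cleared 0 line(s) (total 0); column heights now [0 4 5 0 0], max=5
Drop 3: Z rot3 at col 0 lands with bottom-row=3; cleared 0 line(s) (total 0); column heights now [5 6 5 0 0], max=6

Answer: 5 6 5 0 0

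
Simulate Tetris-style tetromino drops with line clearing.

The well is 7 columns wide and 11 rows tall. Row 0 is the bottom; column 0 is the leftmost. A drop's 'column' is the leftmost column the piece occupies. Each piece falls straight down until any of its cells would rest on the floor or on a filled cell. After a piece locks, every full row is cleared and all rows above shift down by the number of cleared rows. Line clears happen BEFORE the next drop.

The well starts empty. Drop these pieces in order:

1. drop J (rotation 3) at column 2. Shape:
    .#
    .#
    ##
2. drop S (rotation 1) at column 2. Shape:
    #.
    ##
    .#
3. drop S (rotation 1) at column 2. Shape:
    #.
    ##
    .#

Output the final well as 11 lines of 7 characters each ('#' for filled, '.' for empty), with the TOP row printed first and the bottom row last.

Answer: .......
.......
.......
..#....
..##...
..##...
..##...
...#...
...#...
...#...
..##...

Derivation:
Drop 1: J rot3 at col 2 lands with bottom-row=0; cleared 0 line(s) (total 0); column heights now [0 0 1 3 0 0 0], max=3
Drop 2: S rot1 at col 2 lands with bottom-row=3; cleared 0 line(s) (total 0); column heights now [0 0 6 5 0 0 0], max=6
Drop 3: S rot1 at col 2 lands with bottom-row=5; cleared 0 line(s) (total 0); column heights now [0 0 8 7 0 0 0], max=8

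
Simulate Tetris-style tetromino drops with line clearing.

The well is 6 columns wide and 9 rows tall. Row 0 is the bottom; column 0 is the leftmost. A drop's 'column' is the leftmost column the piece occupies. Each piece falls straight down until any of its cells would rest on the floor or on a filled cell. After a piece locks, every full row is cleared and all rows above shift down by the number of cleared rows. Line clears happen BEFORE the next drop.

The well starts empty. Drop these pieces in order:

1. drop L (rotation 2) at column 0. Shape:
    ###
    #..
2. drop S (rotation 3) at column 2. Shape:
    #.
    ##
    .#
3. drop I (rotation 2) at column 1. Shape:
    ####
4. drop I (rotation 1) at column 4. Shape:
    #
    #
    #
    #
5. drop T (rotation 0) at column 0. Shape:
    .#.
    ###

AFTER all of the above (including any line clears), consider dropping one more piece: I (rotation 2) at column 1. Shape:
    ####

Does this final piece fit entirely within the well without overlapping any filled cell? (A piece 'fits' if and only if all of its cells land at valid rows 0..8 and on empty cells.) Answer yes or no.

Answer: no

Derivation:
Drop 1: L rot2 at col 0 lands with bottom-row=0; cleared 0 line(s) (total 0); column heights now [2 2 2 0 0 0], max=2
Drop 2: S rot3 at col 2 lands with bottom-row=1; cleared 0 line(s) (total 0); column heights now [2 2 4 3 0 0], max=4
Drop 3: I rot2 at col 1 lands with bottom-row=4; cleared 0 line(s) (total 0); column heights now [2 5 5 5 5 0], max=5
Drop 4: I rot1 at col 4 lands with bottom-row=5; cleared 0 line(s) (total 0); column heights now [2 5 5 5 9 0], max=9
Drop 5: T rot0 at col 0 lands with bottom-row=5; cleared 0 line(s) (total 0); column heights now [6 7 6 5 9 0], max=9
Test piece I rot2 at col 1 (width 4): heights before test = [6 7 6 5 9 0]; fits = False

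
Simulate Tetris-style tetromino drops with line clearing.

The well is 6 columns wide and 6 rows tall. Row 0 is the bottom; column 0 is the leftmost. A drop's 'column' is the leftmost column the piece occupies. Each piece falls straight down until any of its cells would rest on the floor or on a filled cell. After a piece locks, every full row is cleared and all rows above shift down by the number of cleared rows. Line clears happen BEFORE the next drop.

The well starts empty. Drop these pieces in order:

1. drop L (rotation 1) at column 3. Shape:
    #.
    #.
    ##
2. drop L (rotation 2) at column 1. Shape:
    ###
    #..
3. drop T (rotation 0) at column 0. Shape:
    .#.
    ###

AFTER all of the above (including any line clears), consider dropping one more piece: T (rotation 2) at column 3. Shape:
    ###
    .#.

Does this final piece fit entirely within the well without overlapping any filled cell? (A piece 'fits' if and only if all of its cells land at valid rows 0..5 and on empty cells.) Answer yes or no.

Answer: yes

Derivation:
Drop 1: L rot1 at col 3 lands with bottom-row=0; cleared 0 line(s) (total 0); column heights now [0 0 0 3 1 0], max=3
Drop 2: L rot2 at col 1 lands with bottom-row=2; cleared 0 line(s) (total 0); column heights now [0 4 4 4 1 0], max=4
Drop 3: T rot0 at col 0 lands with bottom-row=4; cleared 0 line(s) (total 0); column heights now [5 6 5 4 1 0], max=6
Test piece T rot2 at col 3 (width 3): heights before test = [5 6 5 4 1 0]; fits = True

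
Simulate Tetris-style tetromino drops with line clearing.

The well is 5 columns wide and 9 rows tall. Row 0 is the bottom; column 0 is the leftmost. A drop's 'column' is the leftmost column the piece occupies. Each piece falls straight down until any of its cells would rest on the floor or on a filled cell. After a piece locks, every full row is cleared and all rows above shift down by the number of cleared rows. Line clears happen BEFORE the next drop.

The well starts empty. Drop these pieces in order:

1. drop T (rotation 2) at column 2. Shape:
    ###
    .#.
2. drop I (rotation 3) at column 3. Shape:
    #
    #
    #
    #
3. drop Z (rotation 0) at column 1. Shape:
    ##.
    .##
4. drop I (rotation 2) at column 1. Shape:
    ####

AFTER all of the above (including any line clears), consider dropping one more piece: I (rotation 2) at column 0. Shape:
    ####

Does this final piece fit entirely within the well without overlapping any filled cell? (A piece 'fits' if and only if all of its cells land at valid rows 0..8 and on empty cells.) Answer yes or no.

Answer: no

Derivation:
Drop 1: T rot2 at col 2 lands with bottom-row=0; cleared 0 line(s) (total 0); column heights now [0 0 2 2 2], max=2
Drop 2: I rot3 at col 3 lands with bottom-row=2; cleared 0 line(s) (total 0); column heights now [0 0 2 6 2], max=6
Drop 3: Z rot0 at col 1 lands with bottom-row=6; cleared 0 line(s) (total 0); column heights now [0 8 8 7 2], max=8
Drop 4: I rot2 at col 1 lands with bottom-row=8; cleared 0 line(s) (total 0); column heights now [0 9 9 9 9], max=9
Test piece I rot2 at col 0 (width 4): heights before test = [0 9 9 9 9]; fits = False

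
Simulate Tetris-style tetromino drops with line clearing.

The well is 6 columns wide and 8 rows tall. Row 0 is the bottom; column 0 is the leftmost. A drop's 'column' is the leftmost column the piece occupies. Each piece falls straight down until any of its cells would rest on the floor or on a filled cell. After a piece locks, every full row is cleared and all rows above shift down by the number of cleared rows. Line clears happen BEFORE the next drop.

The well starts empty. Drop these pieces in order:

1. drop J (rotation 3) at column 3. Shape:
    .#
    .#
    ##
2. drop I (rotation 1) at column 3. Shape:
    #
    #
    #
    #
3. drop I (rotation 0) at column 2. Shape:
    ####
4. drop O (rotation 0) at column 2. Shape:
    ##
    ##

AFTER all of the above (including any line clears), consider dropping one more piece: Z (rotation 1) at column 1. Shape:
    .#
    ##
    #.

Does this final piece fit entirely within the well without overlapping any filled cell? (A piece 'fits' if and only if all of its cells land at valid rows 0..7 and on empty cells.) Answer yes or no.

Drop 1: J rot3 at col 3 lands with bottom-row=0; cleared 0 line(s) (total 0); column heights now [0 0 0 1 3 0], max=3
Drop 2: I rot1 at col 3 lands with bottom-row=1; cleared 0 line(s) (total 0); column heights now [0 0 0 5 3 0], max=5
Drop 3: I rot0 at col 2 lands with bottom-row=5; cleared 0 line(s) (total 0); column heights now [0 0 6 6 6 6], max=6
Drop 4: O rot0 at col 2 lands with bottom-row=6; cleared 0 line(s) (total 0); column heights now [0 0 8 8 6 6], max=8
Test piece Z rot1 at col 1 (width 2): heights before test = [0 0 8 8 6 6]; fits = False

Answer: no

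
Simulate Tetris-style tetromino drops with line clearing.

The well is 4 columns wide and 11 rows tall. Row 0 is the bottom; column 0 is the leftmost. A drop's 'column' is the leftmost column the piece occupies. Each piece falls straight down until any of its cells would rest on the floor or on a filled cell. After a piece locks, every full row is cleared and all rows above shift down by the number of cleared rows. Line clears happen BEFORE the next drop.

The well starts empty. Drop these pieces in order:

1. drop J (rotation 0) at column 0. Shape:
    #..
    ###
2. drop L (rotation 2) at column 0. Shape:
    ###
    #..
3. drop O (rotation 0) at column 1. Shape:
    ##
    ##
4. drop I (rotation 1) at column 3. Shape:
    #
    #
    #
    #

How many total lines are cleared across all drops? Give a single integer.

Drop 1: J rot0 at col 0 lands with bottom-row=0; cleared 0 line(s) (total 0); column heights now [2 1 1 0], max=2
Drop 2: L rot2 at col 0 lands with bottom-row=2; cleared 0 line(s) (total 0); column heights now [4 4 4 0], max=4
Drop 3: O rot0 at col 1 lands with bottom-row=4; cleared 0 line(s) (total 0); column heights now [4 6 6 0], max=6
Drop 4: I rot1 at col 3 lands with bottom-row=0; cleared 2 line(s) (total 2); column heights now [2 4 4 2], max=4

Answer: 2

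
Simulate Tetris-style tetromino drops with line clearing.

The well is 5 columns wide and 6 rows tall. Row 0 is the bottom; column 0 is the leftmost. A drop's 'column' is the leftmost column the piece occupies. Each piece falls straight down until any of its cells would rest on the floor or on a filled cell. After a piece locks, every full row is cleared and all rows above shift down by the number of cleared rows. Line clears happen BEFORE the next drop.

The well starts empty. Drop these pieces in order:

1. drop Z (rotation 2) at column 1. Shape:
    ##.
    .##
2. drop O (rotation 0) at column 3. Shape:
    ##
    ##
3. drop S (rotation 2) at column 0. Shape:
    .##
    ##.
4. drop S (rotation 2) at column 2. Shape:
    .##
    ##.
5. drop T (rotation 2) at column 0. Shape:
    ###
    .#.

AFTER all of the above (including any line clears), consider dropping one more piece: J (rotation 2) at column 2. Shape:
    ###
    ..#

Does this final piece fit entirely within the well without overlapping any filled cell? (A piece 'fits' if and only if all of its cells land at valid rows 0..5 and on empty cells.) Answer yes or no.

Drop 1: Z rot2 at col 1 lands with bottom-row=0; cleared 0 line(s) (total 0); column heights now [0 2 2 1 0], max=2
Drop 2: O rot0 at col 3 lands with bottom-row=1; cleared 0 line(s) (total 0); column heights now [0 2 2 3 3], max=3
Drop 3: S rot2 at col 0 lands with bottom-row=2; cleared 0 line(s) (total 0); column heights now [3 4 4 3 3], max=4
Drop 4: S rot2 at col 2 lands with bottom-row=4; cleared 0 line(s) (total 0); column heights now [3 4 5 6 6], max=6
Drop 5: T rot2 at col 0 lands with bottom-row=4; cleared 1 line(s) (total 1); column heights now [3 5 5 5 3], max=5
Test piece J rot2 at col 2 (width 3): heights before test = [3 5 5 5 3]; fits = True

Answer: yes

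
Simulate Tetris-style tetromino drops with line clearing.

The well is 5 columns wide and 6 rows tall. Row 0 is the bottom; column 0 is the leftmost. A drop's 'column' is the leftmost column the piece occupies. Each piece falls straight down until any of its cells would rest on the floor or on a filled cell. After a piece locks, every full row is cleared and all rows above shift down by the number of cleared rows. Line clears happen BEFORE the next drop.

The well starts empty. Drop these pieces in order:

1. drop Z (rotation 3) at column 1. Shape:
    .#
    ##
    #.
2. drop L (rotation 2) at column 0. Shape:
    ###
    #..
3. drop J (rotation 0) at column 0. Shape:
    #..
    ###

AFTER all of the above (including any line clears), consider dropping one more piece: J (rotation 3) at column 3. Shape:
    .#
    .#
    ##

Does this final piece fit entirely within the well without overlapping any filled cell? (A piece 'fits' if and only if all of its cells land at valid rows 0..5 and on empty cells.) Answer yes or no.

Drop 1: Z rot3 at col 1 lands with bottom-row=0; cleared 0 line(s) (total 0); column heights now [0 2 3 0 0], max=3
Drop 2: L rot2 at col 0 lands with bottom-row=2; cleared 0 line(s) (total 0); column heights now [4 4 4 0 0], max=4
Drop 3: J rot0 at col 0 lands with bottom-row=4; cleared 0 line(s) (total 0); column heights now [6 5 5 0 0], max=6
Test piece J rot3 at col 3 (width 2): heights before test = [6 5 5 0 0]; fits = True

Answer: yes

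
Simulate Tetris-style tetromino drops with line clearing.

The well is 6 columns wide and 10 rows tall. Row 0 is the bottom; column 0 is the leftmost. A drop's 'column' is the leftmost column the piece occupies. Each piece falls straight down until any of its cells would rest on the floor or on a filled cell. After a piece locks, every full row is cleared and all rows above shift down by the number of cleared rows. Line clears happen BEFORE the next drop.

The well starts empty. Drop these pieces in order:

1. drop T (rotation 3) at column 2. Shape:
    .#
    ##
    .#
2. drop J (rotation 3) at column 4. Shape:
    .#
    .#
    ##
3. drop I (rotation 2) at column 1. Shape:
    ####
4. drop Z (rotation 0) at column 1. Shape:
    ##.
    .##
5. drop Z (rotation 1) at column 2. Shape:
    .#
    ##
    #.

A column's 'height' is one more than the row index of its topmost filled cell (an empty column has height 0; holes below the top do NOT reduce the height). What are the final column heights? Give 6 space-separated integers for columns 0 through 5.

Drop 1: T rot3 at col 2 lands with bottom-row=0; cleared 0 line(s) (total 0); column heights now [0 0 2 3 0 0], max=3
Drop 2: J rot3 at col 4 lands with bottom-row=0; cleared 0 line(s) (total 0); column heights now [0 0 2 3 1 3], max=3
Drop 3: I rot2 at col 1 lands with bottom-row=3; cleared 0 line(s) (total 0); column heights now [0 4 4 4 4 3], max=4
Drop 4: Z rot0 at col 1 lands with bottom-row=4; cleared 0 line(s) (total 0); column heights now [0 6 6 5 4 3], max=6
Drop 5: Z rot1 at col 2 lands with bottom-row=6; cleared 0 line(s) (total 0); column heights now [0 6 8 9 4 3], max=9

Answer: 0 6 8 9 4 3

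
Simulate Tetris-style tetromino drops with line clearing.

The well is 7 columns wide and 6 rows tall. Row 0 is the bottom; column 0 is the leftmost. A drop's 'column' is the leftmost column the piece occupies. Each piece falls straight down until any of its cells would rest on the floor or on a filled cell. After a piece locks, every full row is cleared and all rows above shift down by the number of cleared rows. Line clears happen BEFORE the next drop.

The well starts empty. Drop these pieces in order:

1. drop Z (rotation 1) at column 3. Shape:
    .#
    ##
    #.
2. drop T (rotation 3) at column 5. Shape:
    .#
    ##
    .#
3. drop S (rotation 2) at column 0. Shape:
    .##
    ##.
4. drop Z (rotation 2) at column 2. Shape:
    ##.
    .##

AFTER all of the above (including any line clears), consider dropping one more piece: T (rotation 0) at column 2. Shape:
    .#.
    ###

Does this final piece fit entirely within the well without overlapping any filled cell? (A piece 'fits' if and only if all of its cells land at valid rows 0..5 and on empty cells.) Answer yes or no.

Answer: no

Derivation:
Drop 1: Z rot1 at col 3 lands with bottom-row=0; cleared 0 line(s) (total 0); column heights now [0 0 0 2 3 0 0], max=3
Drop 2: T rot3 at col 5 lands with bottom-row=0; cleared 0 line(s) (total 0); column heights now [0 0 0 2 3 2 3], max=3
Drop 3: S rot2 at col 0 lands with bottom-row=0; cleared 0 line(s) (total 0); column heights now [1 2 2 2 3 2 3], max=3
Drop 4: Z rot2 at col 2 lands with bottom-row=3; cleared 0 line(s) (total 0); column heights now [1 2 5 5 4 2 3], max=5
Test piece T rot0 at col 2 (width 3): heights before test = [1 2 5 5 4 2 3]; fits = False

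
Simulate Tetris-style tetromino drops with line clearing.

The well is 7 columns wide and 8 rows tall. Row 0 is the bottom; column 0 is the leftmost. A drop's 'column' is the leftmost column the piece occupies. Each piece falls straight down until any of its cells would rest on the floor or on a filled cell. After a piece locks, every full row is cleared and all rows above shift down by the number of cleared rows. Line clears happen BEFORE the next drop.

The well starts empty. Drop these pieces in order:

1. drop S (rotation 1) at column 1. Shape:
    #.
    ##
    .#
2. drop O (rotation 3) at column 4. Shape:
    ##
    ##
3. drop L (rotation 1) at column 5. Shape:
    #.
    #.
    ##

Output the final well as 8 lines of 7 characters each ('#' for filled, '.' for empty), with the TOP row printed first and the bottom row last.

Answer: .......
.......
.......
.....#.
.....#.
.#...##
.##.##.
..#.##.

Derivation:
Drop 1: S rot1 at col 1 lands with bottom-row=0; cleared 0 line(s) (total 0); column heights now [0 3 2 0 0 0 0], max=3
Drop 2: O rot3 at col 4 lands with bottom-row=0; cleared 0 line(s) (total 0); column heights now [0 3 2 0 2 2 0], max=3
Drop 3: L rot1 at col 5 lands with bottom-row=2; cleared 0 line(s) (total 0); column heights now [0 3 2 0 2 5 3], max=5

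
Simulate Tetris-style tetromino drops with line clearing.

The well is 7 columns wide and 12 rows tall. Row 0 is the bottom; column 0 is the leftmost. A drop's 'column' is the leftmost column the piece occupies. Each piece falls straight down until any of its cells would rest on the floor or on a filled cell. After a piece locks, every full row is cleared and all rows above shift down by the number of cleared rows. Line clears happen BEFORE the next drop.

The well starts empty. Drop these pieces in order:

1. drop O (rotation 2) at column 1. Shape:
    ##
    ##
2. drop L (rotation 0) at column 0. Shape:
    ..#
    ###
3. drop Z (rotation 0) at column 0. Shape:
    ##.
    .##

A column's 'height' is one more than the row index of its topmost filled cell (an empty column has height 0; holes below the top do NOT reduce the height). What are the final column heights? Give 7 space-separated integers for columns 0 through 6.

Drop 1: O rot2 at col 1 lands with bottom-row=0; cleared 0 line(s) (total 0); column heights now [0 2 2 0 0 0 0], max=2
Drop 2: L rot0 at col 0 lands with bottom-row=2; cleared 0 line(s) (total 0); column heights now [3 3 4 0 0 0 0], max=4
Drop 3: Z rot0 at col 0 lands with bottom-row=4; cleared 0 line(s) (total 0); column heights now [6 6 5 0 0 0 0], max=6

Answer: 6 6 5 0 0 0 0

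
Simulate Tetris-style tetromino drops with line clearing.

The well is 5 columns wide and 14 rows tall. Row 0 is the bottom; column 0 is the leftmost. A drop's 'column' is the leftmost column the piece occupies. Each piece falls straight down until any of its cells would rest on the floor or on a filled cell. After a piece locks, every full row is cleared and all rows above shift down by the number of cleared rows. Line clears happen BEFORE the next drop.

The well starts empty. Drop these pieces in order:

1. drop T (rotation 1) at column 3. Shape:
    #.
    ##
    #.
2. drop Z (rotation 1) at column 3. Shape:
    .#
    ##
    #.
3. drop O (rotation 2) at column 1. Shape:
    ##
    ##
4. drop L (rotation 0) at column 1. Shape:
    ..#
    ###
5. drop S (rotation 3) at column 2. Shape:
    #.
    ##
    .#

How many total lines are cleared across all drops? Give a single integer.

Answer: 0

Derivation:
Drop 1: T rot1 at col 3 lands with bottom-row=0; cleared 0 line(s) (total 0); column heights now [0 0 0 3 2], max=3
Drop 2: Z rot1 at col 3 lands with bottom-row=3; cleared 0 line(s) (total 0); column heights now [0 0 0 5 6], max=6
Drop 3: O rot2 at col 1 lands with bottom-row=0; cleared 0 line(s) (total 0); column heights now [0 2 2 5 6], max=6
Drop 4: L rot0 at col 1 lands with bottom-row=5; cleared 0 line(s) (total 0); column heights now [0 6 6 7 6], max=7
Drop 5: S rot3 at col 2 lands with bottom-row=7; cleared 0 line(s) (total 0); column heights now [0 6 10 9 6], max=10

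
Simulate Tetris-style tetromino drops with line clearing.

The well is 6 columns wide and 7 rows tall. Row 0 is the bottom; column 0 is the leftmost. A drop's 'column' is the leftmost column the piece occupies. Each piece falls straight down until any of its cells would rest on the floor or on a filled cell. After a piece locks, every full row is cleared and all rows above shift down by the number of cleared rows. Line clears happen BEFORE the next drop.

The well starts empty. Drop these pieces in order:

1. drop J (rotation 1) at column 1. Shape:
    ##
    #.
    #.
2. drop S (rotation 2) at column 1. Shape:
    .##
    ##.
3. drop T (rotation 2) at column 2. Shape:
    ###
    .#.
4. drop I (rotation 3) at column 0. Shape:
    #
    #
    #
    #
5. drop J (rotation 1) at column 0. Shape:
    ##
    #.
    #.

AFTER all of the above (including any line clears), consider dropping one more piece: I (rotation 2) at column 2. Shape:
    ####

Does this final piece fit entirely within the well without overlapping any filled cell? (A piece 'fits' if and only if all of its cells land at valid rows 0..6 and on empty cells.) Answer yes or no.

Drop 1: J rot1 at col 1 lands with bottom-row=0; cleared 0 line(s) (total 0); column heights now [0 3 3 0 0 0], max=3
Drop 2: S rot2 at col 1 lands with bottom-row=3; cleared 0 line(s) (total 0); column heights now [0 4 5 5 0 0], max=5
Drop 3: T rot2 at col 2 lands with bottom-row=5; cleared 0 line(s) (total 0); column heights now [0 4 7 7 7 0], max=7
Drop 4: I rot3 at col 0 lands with bottom-row=0; cleared 0 line(s) (total 0); column heights now [4 4 7 7 7 0], max=7
Drop 5: J rot1 at col 0 lands with bottom-row=4; cleared 0 line(s) (total 0); column heights now [7 7 7 7 7 0], max=7
Test piece I rot2 at col 2 (width 4): heights before test = [7 7 7 7 7 0]; fits = False

Answer: no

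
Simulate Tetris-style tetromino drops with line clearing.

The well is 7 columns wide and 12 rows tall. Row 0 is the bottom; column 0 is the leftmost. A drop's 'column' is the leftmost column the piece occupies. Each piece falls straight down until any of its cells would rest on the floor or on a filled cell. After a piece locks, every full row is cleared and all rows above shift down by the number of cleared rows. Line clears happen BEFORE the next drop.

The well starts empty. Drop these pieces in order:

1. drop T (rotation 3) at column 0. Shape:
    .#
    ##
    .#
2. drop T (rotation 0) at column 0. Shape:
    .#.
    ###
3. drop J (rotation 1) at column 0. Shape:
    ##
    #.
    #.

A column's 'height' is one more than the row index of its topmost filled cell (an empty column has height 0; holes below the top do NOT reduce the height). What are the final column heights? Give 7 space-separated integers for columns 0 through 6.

Drop 1: T rot3 at col 0 lands with bottom-row=0; cleared 0 line(s) (total 0); column heights now [2 3 0 0 0 0 0], max=3
Drop 2: T rot0 at col 0 lands with bottom-row=3; cleared 0 line(s) (total 0); column heights now [4 5 4 0 0 0 0], max=5
Drop 3: J rot1 at col 0 lands with bottom-row=4; cleared 0 line(s) (total 0); column heights now [7 7 4 0 0 0 0], max=7

Answer: 7 7 4 0 0 0 0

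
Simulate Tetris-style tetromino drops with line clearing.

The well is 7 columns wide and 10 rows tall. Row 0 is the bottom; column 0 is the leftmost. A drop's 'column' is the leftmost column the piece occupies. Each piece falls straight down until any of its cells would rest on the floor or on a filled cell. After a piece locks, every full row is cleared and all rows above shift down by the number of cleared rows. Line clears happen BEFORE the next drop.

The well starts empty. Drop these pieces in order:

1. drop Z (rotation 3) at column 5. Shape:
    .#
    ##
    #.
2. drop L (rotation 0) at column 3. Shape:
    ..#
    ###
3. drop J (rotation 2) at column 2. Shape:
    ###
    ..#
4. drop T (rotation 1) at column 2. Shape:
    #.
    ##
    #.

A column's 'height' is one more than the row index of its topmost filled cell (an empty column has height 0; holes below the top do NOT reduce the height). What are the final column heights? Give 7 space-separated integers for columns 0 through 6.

Drop 1: Z rot3 at col 5 lands with bottom-row=0; cleared 0 line(s) (total 0); column heights now [0 0 0 0 0 2 3], max=3
Drop 2: L rot0 at col 3 lands with bottom-row=2; cleared 0 line(s) (total 0); column heights now [0 0 0 3 3 4 3], max=4
Drop 3: J rot2 at col 2 lands with bottom-row=3; cleared 0 line(s) (total 0); column heights now [0 0 5 5 5 4 3], max=5
Drop 4: T rot1 at col 2 lands with bottom-row=5; cleared 0 line(s) (total 0); column heights now [0 0 8 7 5 4 3], max=8

Answer: 0 0 8 7 5 4 3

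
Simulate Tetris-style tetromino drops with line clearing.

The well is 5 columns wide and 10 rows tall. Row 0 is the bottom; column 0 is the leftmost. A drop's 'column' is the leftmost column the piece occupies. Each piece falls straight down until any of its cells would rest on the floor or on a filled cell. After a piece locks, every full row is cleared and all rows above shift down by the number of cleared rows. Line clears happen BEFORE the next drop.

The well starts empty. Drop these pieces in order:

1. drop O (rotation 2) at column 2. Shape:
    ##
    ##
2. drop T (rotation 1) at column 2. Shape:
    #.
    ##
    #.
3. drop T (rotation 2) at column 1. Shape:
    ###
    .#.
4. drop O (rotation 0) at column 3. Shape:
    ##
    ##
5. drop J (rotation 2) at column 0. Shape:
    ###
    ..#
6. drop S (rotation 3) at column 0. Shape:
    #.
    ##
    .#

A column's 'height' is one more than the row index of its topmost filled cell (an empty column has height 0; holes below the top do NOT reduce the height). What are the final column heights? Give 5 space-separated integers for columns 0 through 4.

Drop 1: O rot2 at col 2 lands with bottom-row=0; cleared 0 line(s) (total 0); column heights now [0 0 2 2 0], max=2
Drop 2: T rot1 at col 2 lands with bottom-row=2; cleared 0 line(s) (total 0); column heights now [0 0 5 4 0], max=5
Drop 3: T rot2 at col 1 lands with bottom-row=5; cleared 0 line(s) (total 0); column heights now [0 7 7 7 0], max=7
Drop 4: O rot0 at col 3 lands with bottom-row=7; cleared 0 line(s) (total 0); column heights now [0 7 7 9 9], max=9
Drop 5: J rot2 at col 0 lands with bottom-row=7; cleared 1 line(s) (total 1); column heights now [0 7 8 8 8], max=8
Drop 6: S rot3 at col 0 lands with bottom-row=7; cleared 0 line(s) (total 1); column heights now [10 9 8 8 8], max=10

Answer: 10 9 8 8 8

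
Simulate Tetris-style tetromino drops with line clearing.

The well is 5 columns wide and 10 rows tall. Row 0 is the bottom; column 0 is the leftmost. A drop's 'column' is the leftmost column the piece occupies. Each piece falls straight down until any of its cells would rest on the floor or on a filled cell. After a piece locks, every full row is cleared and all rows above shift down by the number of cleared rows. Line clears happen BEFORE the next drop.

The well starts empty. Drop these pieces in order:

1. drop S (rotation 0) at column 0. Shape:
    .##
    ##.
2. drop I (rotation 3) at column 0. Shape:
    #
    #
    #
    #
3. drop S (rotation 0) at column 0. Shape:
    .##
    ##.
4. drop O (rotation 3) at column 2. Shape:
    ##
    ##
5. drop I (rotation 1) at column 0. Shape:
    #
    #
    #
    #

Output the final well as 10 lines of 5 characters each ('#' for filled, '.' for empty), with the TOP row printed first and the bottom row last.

Answer: #....
#.##.
#.##.
###..
##...
#....
#....
#....
###..
##...

Derivation:
Drop 1: S rot0 at col 0 lands with bottom-row=0; cleared 0 line(s) (total 0); column heights now [1 2 2 0 0], max=2
Drop 2: I rot3 at col 0 lands with bottom-row=1; cleared 0 line(s) (total 0); column heights now [5 2 2 0 0], max=5
Drop 3: S rot0 at col 0 lands with bottom-row=5; cleared 0 line(s) (total 0); column heights now [6 7 7 0 0], max=7
Drop 4: O rot3 at col 2 lands with bottom-row=7; cleared 0 line(s) (total 0); column heights now [6 7 9 9 0], max=9
Drop 5: I rot1 at col 0 lands with bottom-row=6; cleared 0 line(s) (total 0); column heights now [10 7 9 9 0], max=10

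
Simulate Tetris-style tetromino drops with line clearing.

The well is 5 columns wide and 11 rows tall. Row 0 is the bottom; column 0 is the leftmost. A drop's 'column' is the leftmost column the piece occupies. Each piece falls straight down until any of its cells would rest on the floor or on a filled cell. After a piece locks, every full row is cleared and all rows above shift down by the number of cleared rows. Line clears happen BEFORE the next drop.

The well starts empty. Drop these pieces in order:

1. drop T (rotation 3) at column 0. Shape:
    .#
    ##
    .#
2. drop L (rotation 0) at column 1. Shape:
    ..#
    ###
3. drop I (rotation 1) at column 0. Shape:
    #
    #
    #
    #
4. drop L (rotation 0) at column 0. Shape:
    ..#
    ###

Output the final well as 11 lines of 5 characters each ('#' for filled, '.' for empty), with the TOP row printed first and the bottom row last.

Answer: .....
.....
.....
..#..
###..
#....
#..#.
####.
##...
##...
.#...

Derivation:
Drop 1: T rot3 at col 0 lands with bottom-row=0; cleared 0 line(s) (total 0); column heights now [2 3 0 0 0], max=3
Drop 2: L rot0 at col 1 lands with bottom-row=3; cleared 0 line(s) (total 0); column heights now [2 4 4 5 0], max=5
Drop 3: I rot1 at col 0 lands with bottom-row=2; cleared 0 line(s) (total 0); column heights now [6 4 4 5 0], max=6
Drop 4: L rot0 at col 0 lands with bottom-row=6; cleared 0 line(s) (total 0); column heights now [7 7 8 5 0], max=8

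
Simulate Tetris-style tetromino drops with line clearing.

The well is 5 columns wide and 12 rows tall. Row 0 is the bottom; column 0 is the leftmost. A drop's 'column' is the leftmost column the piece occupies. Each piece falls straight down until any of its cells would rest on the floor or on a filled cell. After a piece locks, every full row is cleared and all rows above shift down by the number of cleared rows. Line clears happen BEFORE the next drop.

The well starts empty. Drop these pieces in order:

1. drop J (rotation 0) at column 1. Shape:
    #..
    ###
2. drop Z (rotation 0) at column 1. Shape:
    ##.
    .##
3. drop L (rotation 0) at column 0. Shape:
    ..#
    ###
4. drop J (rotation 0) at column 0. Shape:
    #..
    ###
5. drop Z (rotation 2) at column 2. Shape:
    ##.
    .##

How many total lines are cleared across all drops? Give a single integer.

Answer: 1

Derivation:
Drop 1: J rot0 at col 1 lands with bottom-row=0; cleared 0 line(s) (total 0); column heights now [0 2 1 1 0], max=2
Drop 2: Z rot0 at col 1 lands with bottom-row=1; cleared 0 line(s) (total 0); column heights now [0 3 3 2 0], max=3
Drop 3: L rot0 at col 0 lands with bottom-row=3; cleared 0 line(s) (total 0); column heights now [4 4 5 2 0], max=5
Drop 4: J rot0 at col 0 lands with bottom-row=5; cleared 0 line(s) (total 0); column heights now [7 6 6 2 0], max=7
Drop 5: Z rot2 at col 2 lands with bottom-row=5; cleared 1 line(s) (total 1); column heights now [6 4 6 6 0], max=6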